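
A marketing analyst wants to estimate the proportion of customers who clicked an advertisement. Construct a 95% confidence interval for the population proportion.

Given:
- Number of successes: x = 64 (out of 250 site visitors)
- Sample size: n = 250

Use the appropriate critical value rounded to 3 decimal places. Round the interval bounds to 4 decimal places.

Sample proportion: p̂ = 64/250 = 0.256000

Check conditions for normal approximation:
  np̂ = 64 ≥ 10 ✓
  n(1-p̂) = 186 ≥ 10 ✓

The sample is large enough, so use a z-interval (normal approximation) for the proportion.

For 95% confidence, z* = 1.96 (from standard normal table)

Standard error: SE = √(p̂(1-p̂)/n) = √(0.256000×0.744000/250) = 0.02760174

Margin of error: E = z* × SE = 1.96 × 0.02760174 = 0.054099

Z-interval: p̂ ± E = 0.256000 ± 0.054099 = (0.201901, 0.310099)

Rounded to 4 decimal places:

(0.2019, 0.3101)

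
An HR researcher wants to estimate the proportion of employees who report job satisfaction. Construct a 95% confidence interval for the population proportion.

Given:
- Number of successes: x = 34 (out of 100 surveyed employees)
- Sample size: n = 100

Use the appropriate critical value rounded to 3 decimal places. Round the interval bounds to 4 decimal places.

Sample proportion: p̂ = 34/100 = 0.340000

Check conditions for normal approximation:
  np̂ = 34 ≥ 10 ✓
  n(1-p̂) = 66 ≥ 10 ✓

The sample is large enough, so use a z-interval (normal approximation) for the proportion.

For 95% confidence, z* = 1.96 (from standard normal table)

Standard error: SE = √(p̂(1-p̂)/n) = √(0.340000×0.660000/100) = 0.04737088

Margin of error: E = z* × SE = 1.96 × 0.04737088 = 0.092847

Z-interval: p̂ ± E = 0.340000 ± 0.092847 = (0.247153, 0.432847)

Rounded to 4 decimal places:

(0.2472, 0.4328)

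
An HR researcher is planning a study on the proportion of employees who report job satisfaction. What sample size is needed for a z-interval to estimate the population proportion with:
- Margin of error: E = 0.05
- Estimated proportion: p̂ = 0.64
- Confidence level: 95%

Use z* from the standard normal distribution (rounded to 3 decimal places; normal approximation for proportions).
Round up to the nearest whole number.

Using z* for proportion z-interval (normal approximation).

For 95% confidence, z* = 1.96 (from standard normal table)

Sample size formula for proportion z-interval: n = z*²p̂(1-p̂)/E²

n = 1.96² × 0.64 × 0.36 / 0.05²
  = 3.8416 × 0.2304 / 0.0025
  = 354.0419

Round up to the nearest whole number: n = 355

355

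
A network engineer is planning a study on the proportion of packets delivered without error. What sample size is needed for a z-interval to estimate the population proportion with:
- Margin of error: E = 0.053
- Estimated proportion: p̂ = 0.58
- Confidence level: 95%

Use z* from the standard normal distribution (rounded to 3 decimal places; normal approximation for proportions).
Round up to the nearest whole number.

Using z* for proportion z-interval (normal approximation).

For 95% confidence, z* = 1.96 (from standard normal table)

Sample size formula for proportion z-interval: n = z*²p̂(1-p̂)/E²

n = 1.96² × 0.58 × 0.42 / 0.053²
  = 3.8416 × 0.2436 / 0.002809
  = 333.1484

Round up to the nearest whole number: n = 334

334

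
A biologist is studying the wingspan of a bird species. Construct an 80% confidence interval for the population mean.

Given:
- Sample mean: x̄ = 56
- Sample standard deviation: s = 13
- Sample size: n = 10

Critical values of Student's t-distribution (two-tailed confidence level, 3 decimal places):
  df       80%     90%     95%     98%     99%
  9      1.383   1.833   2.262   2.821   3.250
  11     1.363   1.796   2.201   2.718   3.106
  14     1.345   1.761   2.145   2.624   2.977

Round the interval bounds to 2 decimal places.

The population standard deviation σ is unknown (only the sample standard deviation s is given), so use a t-interval with df = n - 1 = 10 - 1 = 9.

For 80% confidence with df = 9, t* = 1.383 (from t-table)

Standard error: SE = s/√n = 13/√10 = 4.110961

Margin of error: E = t* × SE = 1.383 × 4.110961 = 5.6855

T-interval: x̄ ± E = 56 ± 5.6855 = (50.3145, 61.6855)

Rounded to 2 decimal places:

(50.31, 61.69)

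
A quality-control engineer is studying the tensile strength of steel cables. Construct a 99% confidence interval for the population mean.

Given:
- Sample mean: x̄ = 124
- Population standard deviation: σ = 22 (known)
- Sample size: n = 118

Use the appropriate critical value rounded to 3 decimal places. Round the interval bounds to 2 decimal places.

The population standard deviation σ is known, so use a z-interval (standard normal critical value).

For 99% confidence, z* = 2.576 (from standard normal table)

Standard error: SE = σ/√n = 22/√118 = 2.025264

Margin of error: E = z* × SE = 2.576 × 2.025264 = 5.2171

Z-interval: x̄ ± E = 124 ± 5.2171 = (118.7829, 129.2171)

Rounded to 2 decimal places:

(118.78, 129.22)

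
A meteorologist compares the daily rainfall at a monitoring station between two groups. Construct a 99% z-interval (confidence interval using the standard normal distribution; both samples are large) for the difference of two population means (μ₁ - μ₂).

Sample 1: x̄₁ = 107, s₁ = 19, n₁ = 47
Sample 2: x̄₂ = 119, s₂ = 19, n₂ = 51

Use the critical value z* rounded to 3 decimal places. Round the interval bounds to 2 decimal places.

Both samples are large (n₁ = 47 ≥ 30, n₂ = 51 ≥ 30), so a z-interval for the difference of means applies.

Point estimate: x̄₁ - x̄₂ = 107 - 119 = -12

Standard error: SE = √(s₁²/n₁ + s₂²/n₂)
= √(19²/47 + 19²/51)
= √(7.680851 + 7.078431)
= 3.841781

For 99% confidence, z* = 2.576 (from standard normal table)
Margin of error: E = z* × SE = 2.576 × 3.841781 = 9.8964

Z-interval: (x̄₁ - x̄₂) ± E = -12 ± 9.8964 = (-21.8964, -2.1036)

Rounded to 2 decimal places:

(-21.90, -2.10)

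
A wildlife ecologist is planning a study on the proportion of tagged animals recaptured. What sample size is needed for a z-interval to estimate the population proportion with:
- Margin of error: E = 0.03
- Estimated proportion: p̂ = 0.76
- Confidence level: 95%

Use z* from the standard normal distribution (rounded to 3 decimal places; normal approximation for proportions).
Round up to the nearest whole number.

Using z* for proportion z-interval (normal approximation).

For 95% confidence, z* = 1.96 (from standard normal table)

Sample size formula for proportion z-interval: n = z*²p̂(1-p̂)/E²

n = 1.96² × 0.76 × 0.24 / 0.03²
  = 3.8416 × 0.1824 / 0.0009
  = 778.5643

Round up to the nearest whole number: n = 779

779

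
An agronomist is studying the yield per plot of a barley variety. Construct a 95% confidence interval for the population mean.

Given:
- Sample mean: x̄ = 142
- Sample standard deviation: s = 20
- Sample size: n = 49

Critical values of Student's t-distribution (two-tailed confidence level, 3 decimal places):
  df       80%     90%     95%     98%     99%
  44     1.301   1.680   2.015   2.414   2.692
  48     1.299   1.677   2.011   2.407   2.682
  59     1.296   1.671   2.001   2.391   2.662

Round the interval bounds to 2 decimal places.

The population standard deviation σ is unknown (only the sample standard deviation s is given), so use a t-interval with df = n - 1 = 49 - 1 = 48.

For 95% confidence with df = 48, t* = 2.011 (from t-table)

Standard error: SE = s/√n = 20/√49 = 2.857143

Margin of error: E = t* × SE = 2.011 × 2.857143 = 5.7457

T-interval: x̄ ± E = 142 ± 5.7457 = (136.2543, 147.7457)

Rounded to 2 decimal places:

(136.25, 147.75)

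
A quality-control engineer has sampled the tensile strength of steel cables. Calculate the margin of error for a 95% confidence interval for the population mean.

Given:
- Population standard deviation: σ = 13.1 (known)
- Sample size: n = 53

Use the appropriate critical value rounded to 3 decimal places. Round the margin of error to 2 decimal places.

The population standard deviation σ is known, so use the z-interval margin of error formula.

For 95% confidence, z* = 1.96 (from standard normal table)

Margin of error formula for z-interval: E = z* × σ/√n

E = 1.96 × 13.1/√53
  = 1.96 × 1.799423
  = 3.5269

Rounded to 2 decimal places:

3.53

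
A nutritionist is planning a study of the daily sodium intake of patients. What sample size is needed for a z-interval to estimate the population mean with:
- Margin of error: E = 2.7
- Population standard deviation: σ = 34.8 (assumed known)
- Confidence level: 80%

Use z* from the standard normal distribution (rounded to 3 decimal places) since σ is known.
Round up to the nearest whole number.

Using z* since population σ is known (z-interval formula).

For 80% confidence, z* = 1.282 (from standard normal table)

Sample size formula for z-interval: n = (z*σ/E)²

n = (1.282 × 34.8 / 2.7)²
  = (16.523556)²
  = 273.0279

Round up to the nearest whole number: n = 274

274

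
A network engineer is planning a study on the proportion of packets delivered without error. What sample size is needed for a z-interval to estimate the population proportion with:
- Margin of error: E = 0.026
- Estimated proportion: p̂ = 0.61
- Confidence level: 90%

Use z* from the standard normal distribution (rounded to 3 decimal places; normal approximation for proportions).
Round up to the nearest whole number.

Using z* for proportion z-interval (normal approximation).

For 90% confidence, z* = 1.645 (from standard normal table)

Sample size formula for proportion z-interval: n = z*²p̂(1-p̂)/E²

n = 1.645² × 0.61 × 0.39 / 0.026²
  = 2.706025 × 0.2379 / 0.000676
  = 952.3126

Round up to the nearest whole number: n = 953

953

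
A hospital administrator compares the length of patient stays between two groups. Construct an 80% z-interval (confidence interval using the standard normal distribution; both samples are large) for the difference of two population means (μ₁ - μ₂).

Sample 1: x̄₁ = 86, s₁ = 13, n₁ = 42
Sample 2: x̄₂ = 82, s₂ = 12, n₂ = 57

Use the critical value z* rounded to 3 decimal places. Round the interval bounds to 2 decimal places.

Both samples are large (n₁ = 42 ≥ 30, n₂ = 57 ≥ 30), so a z-interval for the difference of means applies.

Point estimate: x̄₁ - x̄₂ = 86 - 82 = 4

Standard error: SE = √(s₁²/n₁ + s₂²/n₂)
= √(13²/42 + 12²/57)
= √(4.023810 + 2.526316)
= 2.559321

For 80% confidence, z* = 1.282 (from standard normal table)
Margin of error: E = z* × SE = 1.282 × 2.559321 = 3.2810

Z-interval: (x̄₁ - x̄₂) ± E = 4 ± 3.2810 = (0.7190, 7.2810)

Rounded to 2 decimal places:

(0.72, 7.28)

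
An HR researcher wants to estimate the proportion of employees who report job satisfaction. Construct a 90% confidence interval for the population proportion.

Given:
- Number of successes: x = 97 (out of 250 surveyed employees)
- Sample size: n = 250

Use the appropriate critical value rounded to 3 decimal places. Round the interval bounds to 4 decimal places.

Sample proportion: p̂ = 97/250 = 0.388000

Check conditions for normal approximation:
  np̂ = 97 ≥ 10 ✓
  n(1-p̂) = 153 ≥ 10 ✓

The sample is large enough, so use a z-interval (normal approximation) for the proportion.

For 90% confidence, z* = 1.645 (from standard normal table)

Standard error: SE = √(p̂(1-p̂)/n) = √(0.388000×0.612000/250) = 0.03081921

Margin of error: E = z* × SE = 1.645 × 0.03081921 = 0.050698

Z-interval: p̂ ± E = 0.388000 ± 0.050698 = (0.337302, 0.438698)

Rounded to 4 decimal places:

(0.3373, 0.4387)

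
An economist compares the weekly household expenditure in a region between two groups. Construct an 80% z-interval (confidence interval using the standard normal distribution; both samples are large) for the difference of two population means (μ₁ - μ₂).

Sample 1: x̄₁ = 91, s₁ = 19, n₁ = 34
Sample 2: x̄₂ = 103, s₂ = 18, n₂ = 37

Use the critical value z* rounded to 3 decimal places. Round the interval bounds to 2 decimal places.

Both samples are large (n₁ = 34 ≥ 30, n₂ = 37 ≥ 30), so a z-interval for the difference of means applies.

Point estimate: x̄₁ - x̄₂ = 91 - 103 = -12

Standard error: SE = √(s₁²/n₁ + s₂²/n₂)
= √(19²/34 + 18²/37)
= √(10.617647 + 8.756757)
= 4.401636

For 80% confidence, z* = 1.282 (from standard normal table)
Margin of error: E = z* × SE = 1.282 × 4.401636 = 5.6429

Z-interval: (x̄₁ - x̄₂) ± E = -12 ± 5.6429 = (-17.6429, -6.3571)

Rounded to 2 decimal places:

(-17.64, -6.36)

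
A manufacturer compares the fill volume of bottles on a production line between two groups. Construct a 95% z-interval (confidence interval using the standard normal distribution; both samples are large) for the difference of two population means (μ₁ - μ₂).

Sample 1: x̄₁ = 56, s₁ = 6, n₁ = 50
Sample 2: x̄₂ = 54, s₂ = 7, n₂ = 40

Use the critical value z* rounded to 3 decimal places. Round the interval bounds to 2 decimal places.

Both samples are large (n₁ = 50 ≥ 30, n₂ = 40 ≥ 30), so a z-interval for the difference of means applies.

Point estimate: x̄₁ - x̄₂ = 56 - 54 = 2

Standard error: SE = √(s₁²/n₁ + s₂²/n₂)
= √(6²/50 + 7²/40)
= √(0.720000 + 1.225000)
= 1.394633

For 95% confidence, z* = 1.96 (from standard normal table)
Margin of error: E = z* × SE = 1.96 × 1.394633 = 2.7335

Z-interval: (x̄₁ - x̄₂) ± E = 2 ± 2.7335 = (-0.7335, 4.7335)

Rounded to 2 decimal places:

(-0.73, 4.73)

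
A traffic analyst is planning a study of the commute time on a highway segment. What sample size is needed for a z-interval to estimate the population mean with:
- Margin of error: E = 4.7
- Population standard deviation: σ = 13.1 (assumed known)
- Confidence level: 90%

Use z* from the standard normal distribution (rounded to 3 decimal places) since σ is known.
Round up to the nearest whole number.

Using z* since population σ is known (z-interval formula).

For 90% confidence, z* = 1.645 (from standard normal table)

Sample size formula for z-interval: n = (z*σ/E)²

n = (1.645 × 13.1 / 4.7)²
  = (4.585000)²
  = 21.0222

Round up to the nearest whole number: n = 22

22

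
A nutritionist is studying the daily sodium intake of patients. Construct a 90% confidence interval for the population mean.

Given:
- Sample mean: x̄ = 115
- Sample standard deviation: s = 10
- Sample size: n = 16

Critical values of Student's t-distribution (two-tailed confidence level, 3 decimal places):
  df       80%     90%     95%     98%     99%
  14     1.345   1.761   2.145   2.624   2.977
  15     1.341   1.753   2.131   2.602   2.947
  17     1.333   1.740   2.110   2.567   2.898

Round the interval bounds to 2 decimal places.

The population standard deviation σ is unknown (only the sample standard deviation s is given), so use a t-interval with df = n - 1 = 16 - 1 = 15.

For 90% confidence with df = 15, t* = 1.753 (from t-table)

Standard error: SE = s/√n = 10/√16 = 2.500000

Margin of error: E = t* × SE = 1.753 × 2.500000 = 4.3825

T-interval: x̄ ± E = 115 ± 4.3825 = (110.6175, 119.3825)

Rounded to 2 decimal places:

(110.62, 119.38)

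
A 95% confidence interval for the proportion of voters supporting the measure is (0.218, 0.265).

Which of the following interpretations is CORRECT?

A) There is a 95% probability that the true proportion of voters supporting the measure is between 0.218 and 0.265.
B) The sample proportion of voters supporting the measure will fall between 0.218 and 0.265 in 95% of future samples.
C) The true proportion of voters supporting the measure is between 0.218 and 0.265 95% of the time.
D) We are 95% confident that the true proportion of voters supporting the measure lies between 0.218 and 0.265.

A confidence interval represents our confidence in the procedure, not a probability statement about the parameter.

Key concept: If we repeated this sampling process many times and computed a 95% CI each time, about 95% of those intervals would contain the true population parameter.

For this specific interval (0.218, 0.265):
- Midpoint (point estimate): 0.2415
- Margin of error: 0.0235

The correct interpretation is the one stating confidence that the true parameter lies in the interval — option D.

D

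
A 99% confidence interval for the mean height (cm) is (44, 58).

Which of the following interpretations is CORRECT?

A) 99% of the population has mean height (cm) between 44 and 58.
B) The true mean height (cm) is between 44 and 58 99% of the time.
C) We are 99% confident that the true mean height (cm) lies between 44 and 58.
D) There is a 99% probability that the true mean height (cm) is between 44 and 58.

A confidence interval represents our confidence in the procedure, not a probability statement about the parameter.

Key concept: If we repeated this sampling process many times and computed a 99% CI each time, about 99% of those intervals would contain the true population parameter.

For this specific interval (44, 58):
- Midpoint (point estimate): 51
- Margin of error: 7

The correct interpretation is the one stating confidence that the true parameter lies in the interval — option C.

C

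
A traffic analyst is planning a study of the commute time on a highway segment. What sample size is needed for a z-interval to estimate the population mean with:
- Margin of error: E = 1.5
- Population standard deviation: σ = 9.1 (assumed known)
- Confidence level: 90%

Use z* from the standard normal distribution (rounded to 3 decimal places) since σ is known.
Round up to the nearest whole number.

Using z* since population σ is known (z-interval formula).

For 90% confidence, z* = 1.645 (from standard normal table)

Sample size formula for z-interval: n = (z*σ/E)²

n = (1.645 × 9.1 / 1.5)²
  = (9.979667)²
  = 99.5937

Round up to the nearest whole number: n = 100

100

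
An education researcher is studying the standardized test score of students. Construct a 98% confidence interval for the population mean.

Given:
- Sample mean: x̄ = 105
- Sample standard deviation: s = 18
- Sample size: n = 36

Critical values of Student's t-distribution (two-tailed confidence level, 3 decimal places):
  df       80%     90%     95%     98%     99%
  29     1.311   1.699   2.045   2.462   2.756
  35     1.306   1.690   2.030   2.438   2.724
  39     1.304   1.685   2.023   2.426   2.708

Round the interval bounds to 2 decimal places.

The population standard deviation σ is unknown (only the sample standard deviation s is given), so use a t-interval with df = n - 1 = 36 - 1 = 35.

For 98% confidence with df = 35, t* = 2.438 (from t-table)

Standard error: SE = s/√n = 18/√36 = 3.000000

Margin of error: E = t* × SE = 2.438 × 3.000000 = 7.3140

T-interval: x̄ ± E = 105 ± 7.3140 = (97.6860, 112.3140)

Rounded to 2 decimal places:

(97.69, 112.31)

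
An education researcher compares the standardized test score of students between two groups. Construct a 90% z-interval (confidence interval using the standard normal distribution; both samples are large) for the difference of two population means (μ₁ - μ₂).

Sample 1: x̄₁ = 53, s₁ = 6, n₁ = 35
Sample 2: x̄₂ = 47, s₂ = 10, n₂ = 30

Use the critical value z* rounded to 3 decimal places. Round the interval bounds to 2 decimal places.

Both samples are large (n₁ = 35 ≥ 30, n₂ = 30 ≥ 30), so a z-interval for the difference of means applies.

Point estimate: x̄₁ - x̄₂ = 53 - 47 = 6

Standard error: SE = √(s₁²/n₁ + s₂²/n₂)
= √(6²/35 + 10²/30)
= √(1.028571 + 3.333333)
= 2.088517

For 90% confidence, z* = 1.645 (from standard normal table)
Margin of error: E = z* × SE = 1.645 × 2.088517 = 3.4356

Z-interval: (x̄₁ - x̄₂) ± E = 6 ± 3.4356 = (2.5644, 9.4356)

Rounded to 2 decimal places:

(2.56, 9.44)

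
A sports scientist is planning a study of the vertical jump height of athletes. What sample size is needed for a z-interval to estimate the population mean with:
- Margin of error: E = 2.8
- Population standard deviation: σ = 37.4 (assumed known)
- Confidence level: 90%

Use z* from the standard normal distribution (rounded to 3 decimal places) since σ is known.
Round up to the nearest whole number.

Using z* since population σ is known (z-interval formula).

For 90% confidence, z* = 1.645 (from standard normal table)

Sample size formula for z-interval: n = (z*σ/E)²

n = (1.645 × 37.4 / 2.8)²
  = (21.972500)²
  = 482.7908

Round up to the nearest whole number: n = 483

483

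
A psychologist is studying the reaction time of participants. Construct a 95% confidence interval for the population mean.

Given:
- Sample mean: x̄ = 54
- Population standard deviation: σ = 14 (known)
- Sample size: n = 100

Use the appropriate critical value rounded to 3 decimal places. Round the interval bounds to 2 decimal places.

The population standard deviation σ is known, so use a z-interval (standard normal critical value).

For 95% confidence, z* = 1.96 (from standard normal table)

Standard error: SE = σ/√n = 14/√100 = 1.400000

Margin of error: E = z* × SE = 1.96 × 1.400000 = 2.7440

Z-interval: x̄ ± E = 54 ± 2.7440 = (51.2560, 56.7440)

Rounded to 2 decimal places:

(51.26, 56.74)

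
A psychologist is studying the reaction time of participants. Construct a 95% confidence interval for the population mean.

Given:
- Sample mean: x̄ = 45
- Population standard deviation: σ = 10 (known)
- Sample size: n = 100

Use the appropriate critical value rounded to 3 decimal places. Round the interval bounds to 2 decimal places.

The population standard deviation σ is known, so use a z-interval (standard normal critical value).

For 95% confidence, z* = 1.96 (from standard normal table)

Standard error: SE = σ/√n = 10/√100 = 1.000000

Margin of error: E = z* × SE = 1.96 × 1.000000 = 1.9600

Z-interval: x̄ ± E = 45 ± 1.9600 = (43.0400, 46.9600)

Rounded to 2 decimal places:

(43.04, 46.96)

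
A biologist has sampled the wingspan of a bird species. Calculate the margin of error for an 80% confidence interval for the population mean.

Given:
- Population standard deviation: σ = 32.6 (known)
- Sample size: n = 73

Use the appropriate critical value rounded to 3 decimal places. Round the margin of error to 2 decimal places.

The population standard deviation σ is known, so use the z-interval margin of error formula.

For 80% confidence, z* = 1.282 (from standard normal table)

Margin of error formula for z-interval: E = z* × σ/√n

E = 1.282 × 32.6/√73
  = 1.282 × 3.815541
  = 4.8915

Rounded to 2 decimal places:

4.89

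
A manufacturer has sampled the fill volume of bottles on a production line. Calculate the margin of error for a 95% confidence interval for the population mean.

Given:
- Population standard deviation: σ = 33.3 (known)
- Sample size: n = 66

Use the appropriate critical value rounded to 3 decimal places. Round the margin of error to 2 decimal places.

The population standard deviation σ is known, so use the z-interval margin of error formula.

For 95% confidence, z* = 1.96 (from standard normal table)

Margin of error formula for z-interval: E = z* × σ/√n

E = 1.96 × 33.3/√66
  = 1.96 × 4.098947
  = 8.0339

Rounded to 2 decimal places:

8.03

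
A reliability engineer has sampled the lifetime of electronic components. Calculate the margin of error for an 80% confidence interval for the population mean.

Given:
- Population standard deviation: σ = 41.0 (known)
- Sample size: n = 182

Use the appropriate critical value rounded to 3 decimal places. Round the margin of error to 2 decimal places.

The population standard deviation σ is known, so use the z-interval margin of error formula.

For 80% confidence, z* = 1.282 (from standard normal table)

Margin of error formula for z-interval: E = z* × σ/√n

E = 1.282 × 41.0/√182
  = 1.282 × 3.039122
  = 3.8962

Rounded to 2 decimal places:

3.90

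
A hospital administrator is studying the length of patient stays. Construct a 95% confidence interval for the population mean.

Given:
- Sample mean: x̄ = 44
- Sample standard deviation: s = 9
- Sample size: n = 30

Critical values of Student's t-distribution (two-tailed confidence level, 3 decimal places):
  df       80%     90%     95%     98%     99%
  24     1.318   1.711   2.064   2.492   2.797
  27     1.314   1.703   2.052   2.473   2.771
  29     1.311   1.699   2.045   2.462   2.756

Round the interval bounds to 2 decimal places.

The population standard deviation σ is unknown (only the sample standard deviation s is given), so use a t-interval with df = n - 1 = 30 - 1 = 29.

For 95% confidence with df = 29, t* = 2.045 (from t-table)

Standard error: SE = s/√n = 9/√30 = 1.643168

Margin of error: E = t* × SE = 2.045 × 1.643168 = 3.3603

T-interval: x̄ ± E = 44 ± 3.3603 = (40.6397, 47.3603)

Rounded to 2 decimal places:

(40.64, 47.36)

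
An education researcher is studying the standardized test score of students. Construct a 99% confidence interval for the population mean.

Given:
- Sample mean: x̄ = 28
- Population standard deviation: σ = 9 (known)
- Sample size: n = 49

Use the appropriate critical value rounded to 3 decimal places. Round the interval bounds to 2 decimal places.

The population standard deviation σ is known, so use a z-interval (standard normal critical value).

For 99% confidence, z* = 2.576 (from standard normal table)

Standard error: SE = σ/√n = 9/√49 = 1.285714

Margin of error: E = z* × SE = 2.576 × 1.285714 = 3.3120

Z-interval: x̄ ± E = 28 ± 3.3120 = (24.6880, 31.3120)

Rounded to 2 decimal places:

(24.69, 31.31)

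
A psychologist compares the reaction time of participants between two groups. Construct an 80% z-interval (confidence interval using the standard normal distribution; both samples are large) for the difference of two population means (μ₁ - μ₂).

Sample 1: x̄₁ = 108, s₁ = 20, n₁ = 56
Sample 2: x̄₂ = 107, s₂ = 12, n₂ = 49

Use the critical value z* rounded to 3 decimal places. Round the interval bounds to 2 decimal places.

Both samples are large (n₁ = 56 ≥ 30, n₂ = 49 ≥ 30), so a z-interval for the difference of means applies.

Point estimate: x̄₁ - x̄₂ = 108 - 107 = 1

Standard error: SE = √(s₁²/n₁ + s₂²/n₂)
= √(20²/56 + 12²/49)
= √(7.142857 + 2.938776)
= 3.175159

For 80% confidence, z* = 1.282 (from standard normal table)
Margin of error: E = z* × SE = 1.282 × 3.175159 = 4.0706

Z-interval: (x̄₁ - x̄₂) ± E = 1 ± 4.0706 = (-3.0706, 5.0706)

Rounded to 2 decimal places:

(-3.07, 5.07)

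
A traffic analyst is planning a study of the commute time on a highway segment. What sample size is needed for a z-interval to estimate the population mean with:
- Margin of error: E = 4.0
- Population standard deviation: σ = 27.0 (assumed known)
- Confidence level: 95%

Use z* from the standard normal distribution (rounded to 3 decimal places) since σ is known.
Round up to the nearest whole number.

Using z* since population σ is known (z-interval formula).

For 95% confidence, z* = 1.96 (from standard normal table)

Sample size formula for z-interval: n = (z*σ/E)²

n = (1.96 × 27.0 / 4.0)²
  = (13.230000)²
  = 175.0329

Round up to the nearest whole number: n = 176

176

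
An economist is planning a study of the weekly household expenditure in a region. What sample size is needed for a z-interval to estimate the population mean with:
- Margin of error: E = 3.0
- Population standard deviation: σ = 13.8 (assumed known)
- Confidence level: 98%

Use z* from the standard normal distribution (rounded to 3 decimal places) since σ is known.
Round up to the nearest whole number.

Using z* since population σ is known (z-interval formula).

For 98% confidence, z* = 2.326 (from standard normal table)

Sample size formula for z-interval: n = (z*σ/E)²

n = (2.326 × 13.8 / 3.0)²
  = (10.699600)²
  = 114.4814

Round up to the nearest whole number: n = 115

115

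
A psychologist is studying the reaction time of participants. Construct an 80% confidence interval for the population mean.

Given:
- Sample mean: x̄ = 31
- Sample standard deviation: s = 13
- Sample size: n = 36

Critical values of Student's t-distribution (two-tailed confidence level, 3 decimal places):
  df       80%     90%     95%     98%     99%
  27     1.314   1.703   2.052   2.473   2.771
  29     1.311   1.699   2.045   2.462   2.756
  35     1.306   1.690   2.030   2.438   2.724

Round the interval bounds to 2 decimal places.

The population standard deviation σ is unknown (only the sample standard deviation s is given), so use a t-interval with df = n - 1 = 36 - 1 = 35.

For 80% confidence with df = 35, t* = 1.306 (from t-table)

Standard error: SE = s/√n = 13/√36 = 2.166667

Margin of error: E = t* × SE = 1.306 × 2.166667 = 2.8297

T-interval: x̄ ± E = 31 ± 2.8297 = (28.1703, 33.8297)

Rounded to 2 decimal places:

(28.17, 33.83)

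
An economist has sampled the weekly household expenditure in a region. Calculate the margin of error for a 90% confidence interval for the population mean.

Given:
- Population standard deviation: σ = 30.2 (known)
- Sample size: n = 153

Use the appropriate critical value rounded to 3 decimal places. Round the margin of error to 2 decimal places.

The population standard deviation σ is known, so use the z-interval margin of error formula.

For 90% confidence, z* = 1.645 (from standard normal table)

Margin of error formula for z-interval: E = z* × σ/√n

E = 1.645 × 30.2/√153
  = 1.645 × 2.441525
  = 4.0163

Rounded to 2 decimal places:

4.02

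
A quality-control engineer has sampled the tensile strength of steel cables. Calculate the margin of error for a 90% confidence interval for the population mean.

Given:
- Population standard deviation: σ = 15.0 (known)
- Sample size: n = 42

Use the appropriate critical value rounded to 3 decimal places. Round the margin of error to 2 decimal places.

The population standard deviation σ is known, so use the z-interval margin of error formula.

For 90% confidence, z* = 1.645 (from standard normal table)

Margin of error formula for z-interval: E = z* × σ/√n

E = 1.645 × 15.0/√42
  = 1.645 × 2.314550
  = 3.8074

Rounded to 2 decimal places:

3.81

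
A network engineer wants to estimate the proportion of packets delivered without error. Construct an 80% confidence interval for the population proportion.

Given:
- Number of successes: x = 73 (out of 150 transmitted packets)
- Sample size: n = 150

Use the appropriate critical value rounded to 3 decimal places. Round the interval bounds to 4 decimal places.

Sample proportion: p̂ = 73/150 = 0.486667

Check conditions for normal approximation:
  np̂ = 73 ≥ 10 ✓
  n(1-p̂) = 77 ≥ 10 ✓

The sample is large enough, so use a z-interval (normal approximation) for the proportion.

For 80% confidence, z* = 1.282 (from standard normal table)

Standard error: SE = √(p̂(1-p̂)/n) = √(0.486667×0.513333/150) = 0.04081031

Margin of error: E = z* × SE = 1.282 × 0.04081031 = 0.052319

Z-interval: p̂ ± E = 0.486667 ± 0.052319 = (0.434348, 0.538985)

Rounded to 4 decimal places:

(0.4343, 0.5390)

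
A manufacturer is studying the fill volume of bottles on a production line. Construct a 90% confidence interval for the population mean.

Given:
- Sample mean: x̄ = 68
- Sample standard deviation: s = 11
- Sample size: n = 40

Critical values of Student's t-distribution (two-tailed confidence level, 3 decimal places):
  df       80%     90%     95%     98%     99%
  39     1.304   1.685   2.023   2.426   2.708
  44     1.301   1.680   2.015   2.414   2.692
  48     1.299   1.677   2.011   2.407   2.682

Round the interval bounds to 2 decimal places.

The population standard deviation σ is unknown (only the sample standard deviation s is given), so use a t-interval with df = n - 1 = 40 - 1 = 39.

For 90% confidence with df = 39, t* = 1.685 (from t-table)

Standard error: SE = s/√n = 11/√40 = 1.739253

Margin of error: E = t* × SE = 1.685 × 1.739253 = 2.9306

T-interval: x̄ ± E = 68 ± 2.9306 = (65.0694, 70.9306)

Rounded to 2 decimal places:

(65.07, 70.93)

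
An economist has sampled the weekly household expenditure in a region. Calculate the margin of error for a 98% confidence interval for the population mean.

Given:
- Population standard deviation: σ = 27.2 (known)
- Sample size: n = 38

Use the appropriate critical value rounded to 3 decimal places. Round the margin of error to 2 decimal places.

The population standard deviation σ is known, so use the z-interval margin of error formula.

For 98% confidence, z* = 2.326 (from standard normal table)

Margin of error formula for z-interval: E = z* × σ/√n

E = 2.326 × 27.2/√38
  = 2.326 × 4.412423
  = 10.2633

Rounded to 2 decimal places:

10.26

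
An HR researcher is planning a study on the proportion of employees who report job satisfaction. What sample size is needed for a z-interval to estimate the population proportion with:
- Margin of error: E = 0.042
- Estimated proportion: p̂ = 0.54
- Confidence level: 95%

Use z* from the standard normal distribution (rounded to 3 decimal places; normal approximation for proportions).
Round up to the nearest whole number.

Using z* for proportion z-interval (normal approximation).

For 95% confidence, z* = 1.96 (from standard normal table)

Sample size formula for proportion z-interval: n = z*²p̂(1-p̂)/E²

n = 1.96² × 0.54 × 0.46 / 0.042²
  = 3.8416 × 0.2484 / 0.001764
  = 540.9600

Round up to the nearest whole number: n = 541

541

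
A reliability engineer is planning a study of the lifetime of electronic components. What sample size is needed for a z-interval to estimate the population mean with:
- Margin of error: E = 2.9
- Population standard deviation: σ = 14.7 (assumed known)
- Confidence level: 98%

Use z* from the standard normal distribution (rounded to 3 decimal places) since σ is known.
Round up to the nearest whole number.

Using z* since population σ is known (z-interval formula).

For 98% confidence, z* = 2.326 (from standard normal table)

Sample size formula for z-interval: n = (z*σ/E)²

n = (2.326 × 14.7 / 2.9)²
  = (11.790414)²
  = 139.0139

Round up to the nearest whole number: n = 140

140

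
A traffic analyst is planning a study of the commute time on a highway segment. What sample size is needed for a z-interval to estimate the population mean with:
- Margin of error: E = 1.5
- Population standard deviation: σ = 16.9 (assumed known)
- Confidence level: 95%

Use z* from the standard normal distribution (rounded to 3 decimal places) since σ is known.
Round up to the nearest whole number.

Using z* since population σ is known (z-interval formula).

For 95% confidence, z* = 1.96 (from standard normal table)

Sample size formula for z-interval: n = (z*σ/E)²

n = (1.96 × 16.9 / 1.5)²
  = (22.082667)²
  = 487.6442

Round up to the nearest whole number: n = 488

488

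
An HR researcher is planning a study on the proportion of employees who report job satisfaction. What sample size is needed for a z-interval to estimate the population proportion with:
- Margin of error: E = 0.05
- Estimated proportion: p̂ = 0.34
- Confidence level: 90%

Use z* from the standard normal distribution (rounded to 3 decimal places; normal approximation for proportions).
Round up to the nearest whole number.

Using z* for proportion z-interval (normal approximation).

For 90% confidence, z* = 1.645 (from standard normal table)

Sample size formula for proportion z-interval: n = z*²p̂(1-p̂)/E²

n = 1.645² × 0.34 × 0.66 / 0.05²
  = 2.706025 × 0.2244 / 0.0025
  = 242.8928

Round up to the nearest whole number: n = 243

243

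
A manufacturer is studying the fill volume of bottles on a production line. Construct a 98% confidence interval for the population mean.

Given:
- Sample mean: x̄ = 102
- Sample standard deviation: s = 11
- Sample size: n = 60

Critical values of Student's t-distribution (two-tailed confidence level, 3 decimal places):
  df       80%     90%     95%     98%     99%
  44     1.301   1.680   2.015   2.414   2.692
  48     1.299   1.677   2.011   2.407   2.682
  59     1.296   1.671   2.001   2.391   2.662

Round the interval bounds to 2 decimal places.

The population standard deviation σ is unknown (only the sample standard deviation s is given), so use a t-interval with df = n - 1 = 60 - 1 = 59.

For 98% confidence with df = 59, t* = 2.391 (from t-table)

Standard error: SE = s/√n = 11/√60 = 1.420094

Margin of error: E = t* × SE = 2.391 × 1.420094 = 3.3954

T-interval: x̄ ± E = 102 ± 3.3954 = (98.6046, 105.3954)

Rounded to 2 decimal places:

(98.60, 105.40)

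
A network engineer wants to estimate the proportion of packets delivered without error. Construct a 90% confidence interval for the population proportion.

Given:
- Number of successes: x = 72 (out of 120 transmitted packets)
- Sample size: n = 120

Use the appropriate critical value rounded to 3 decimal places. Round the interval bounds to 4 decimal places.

Sample proportion: p̂ = 72/120 = 0.600000

Check conditions for normal approximation:
  np̂ = 72 ≥ 10 ✓
  n(1-p̂) = 48 ≥ 10 ✓

The sample is large enough, so use a z-interval (normal approximation) for the proportion.

For 90% confidence, z* = 1.645 (from standard normal table)

Standard error: SE = √(p̂(1-p̂)/n) = √(0.600000×0.400000/120) = 0.04472136

Margin of error: E = z* × SE = 1.645 × 0.04472136 = 0.073567

Z-interval: p̂ ± E = 0.600000 ± 0.073567 = (0.526433, 0.673567)

Rounded to 4 decimal places:

(0.5264, 0.6736)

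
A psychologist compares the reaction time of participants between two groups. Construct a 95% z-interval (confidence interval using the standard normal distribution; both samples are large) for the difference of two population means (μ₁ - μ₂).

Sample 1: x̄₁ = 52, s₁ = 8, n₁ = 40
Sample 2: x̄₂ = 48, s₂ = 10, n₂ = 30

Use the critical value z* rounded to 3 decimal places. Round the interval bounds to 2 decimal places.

Both samples are large (n₁ = 40 ≥ 30, n₂ = 30 ≥ 30), so a z-interval for the difference of means applies.

Point estimate: x̄₁ - x̄₂ = 52 - 48 = 4

Standard error: SE = √(s₁²/n₁ + s₂²/n₂)
= √(8²/40 + 10²/30)
= √(1.600000 + 3.333333)
= 2.221111

For 95% confidence, z* = 1.96 (from standard normal table)
Margin of error: E = z* × SE = 1.96 × 2.221111 = 4.3534

Z-interval: (x̄₁ - x̄₂) ± E = 4 ± 4.3534 = (-0.3534, 8.3534)

Rounded to 2 decimal places:

(-0.35, 8.35)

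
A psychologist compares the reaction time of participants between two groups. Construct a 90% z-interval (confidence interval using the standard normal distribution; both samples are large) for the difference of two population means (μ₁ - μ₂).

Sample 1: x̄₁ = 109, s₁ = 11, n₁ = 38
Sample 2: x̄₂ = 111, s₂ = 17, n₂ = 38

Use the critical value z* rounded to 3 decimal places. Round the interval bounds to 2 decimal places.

Both samples are large (n₁ = 38 ≥ 30, n₂ = 38 ≥ 30), so a z-interval for the difference of means applies.

Point estimate: x̄₁ - x̄₂ = 109 - 111 = -2

Standard error: SE = √(s₁²/n₁ + s₂²/n₂)
= √(11²/38 + 17²/38)
= √(3.184211 + 7.605263)
= 3.284733

For 90% confidence, z* = 1.645 (from standard normal table)
Margin of error: E = z* × SE = 1.645 × 3.284733 = 5.4034

Z-interval: (x̄₁ - x̄₂) ± E = -2 ± 5.4034 = (-7.4034, 3.4034)

Rounded to 2 decimal places:

(-7.40, 3.40)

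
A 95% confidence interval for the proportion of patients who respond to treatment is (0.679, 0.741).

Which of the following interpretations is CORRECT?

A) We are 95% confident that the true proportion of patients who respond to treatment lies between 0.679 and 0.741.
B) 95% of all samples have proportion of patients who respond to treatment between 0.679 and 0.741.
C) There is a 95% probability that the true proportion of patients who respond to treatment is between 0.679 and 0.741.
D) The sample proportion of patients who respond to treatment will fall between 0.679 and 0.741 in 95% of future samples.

A confidence interval represents our confidence in the procedure, not a probability statement about the parameter.

Key concept: If we repeated this sampling process many times and computed a 95% CI each time, about 95% of those intervals would contain the true population parameter.

For this specific interval (0.679, 0.741):
- Midpoint (point estimate): 0.71
- Margin of error: 0.031

The correct interpretation is the one stating confidence that the true parameter lies in the interval — option A.

A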